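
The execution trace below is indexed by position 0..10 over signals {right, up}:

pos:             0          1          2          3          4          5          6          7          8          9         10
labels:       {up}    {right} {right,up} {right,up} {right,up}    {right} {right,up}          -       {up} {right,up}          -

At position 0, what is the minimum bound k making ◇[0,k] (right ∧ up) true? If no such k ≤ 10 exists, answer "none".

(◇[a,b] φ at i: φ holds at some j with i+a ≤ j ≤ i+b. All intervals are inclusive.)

2

Scan j = 0,1,… for (right ∧ up):
  j=0: fails
  j=1: fails
  j=2: holds
First hit at j=2, so smallest k = 2-0 = 2.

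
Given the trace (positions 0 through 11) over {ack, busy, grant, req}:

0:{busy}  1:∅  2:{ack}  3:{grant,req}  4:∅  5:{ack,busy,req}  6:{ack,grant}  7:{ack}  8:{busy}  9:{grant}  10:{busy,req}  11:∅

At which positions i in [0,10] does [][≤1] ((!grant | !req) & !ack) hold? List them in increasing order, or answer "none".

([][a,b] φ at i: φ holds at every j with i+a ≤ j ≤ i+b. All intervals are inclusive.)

Evaluate at each i in [0,10]:
  i=0: ✓ (all of [0,1])
  i=1: ✗ (fails at j=2)
  i=2: ✗ (fails at j=2)
  i=3: ✗ (fails at j=3)
  i=4: ✗ (fails at j=5)
  i=5: ✗ (fails at j=5)
  i=6: ✗ (fails at j=6)
  i=7: ✗ (fails at j=7)
  i=8: ✓ (all of [8,9])
  i=9: ✓ (all of [9,10])
  i=10: ✓ (all of [10,11])

0, 8, 9, 10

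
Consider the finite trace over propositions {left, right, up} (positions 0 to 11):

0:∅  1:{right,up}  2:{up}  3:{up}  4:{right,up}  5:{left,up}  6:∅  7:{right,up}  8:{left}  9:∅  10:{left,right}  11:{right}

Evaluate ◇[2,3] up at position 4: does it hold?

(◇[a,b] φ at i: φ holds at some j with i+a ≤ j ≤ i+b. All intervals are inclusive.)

Check up at each j in [6,7]:
  j=6: false
  j=7: true
Found at j=7 → formula holds.

Yes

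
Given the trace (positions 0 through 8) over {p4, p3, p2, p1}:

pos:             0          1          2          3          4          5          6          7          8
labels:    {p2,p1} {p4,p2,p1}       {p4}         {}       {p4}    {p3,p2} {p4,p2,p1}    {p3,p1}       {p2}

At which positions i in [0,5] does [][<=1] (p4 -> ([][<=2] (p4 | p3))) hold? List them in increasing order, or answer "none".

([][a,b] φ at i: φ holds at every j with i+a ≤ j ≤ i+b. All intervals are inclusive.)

Evaluate at each i in [0,5]:
  i=0: ✗ (fails at j=1)
  i=1: ✗ (fails at j=1)
  i=2: ✗ (fails at j=2)
  i=3: ✓ (all of [3,4])
  i=4: ✓ (all of [4,5])
  i=5: ✗ (fails at j=6)

3, 4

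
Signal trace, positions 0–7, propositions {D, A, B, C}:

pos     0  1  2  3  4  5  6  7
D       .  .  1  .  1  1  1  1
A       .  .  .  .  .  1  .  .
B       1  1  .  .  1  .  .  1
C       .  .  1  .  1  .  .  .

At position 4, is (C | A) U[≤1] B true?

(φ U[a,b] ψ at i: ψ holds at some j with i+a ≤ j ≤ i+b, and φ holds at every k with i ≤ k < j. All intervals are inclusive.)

Need some j in [4,5] with B, and (C | A) at every k in [4,j-1].
  j=4: B holds; no prefix to check → satisfied.

Yes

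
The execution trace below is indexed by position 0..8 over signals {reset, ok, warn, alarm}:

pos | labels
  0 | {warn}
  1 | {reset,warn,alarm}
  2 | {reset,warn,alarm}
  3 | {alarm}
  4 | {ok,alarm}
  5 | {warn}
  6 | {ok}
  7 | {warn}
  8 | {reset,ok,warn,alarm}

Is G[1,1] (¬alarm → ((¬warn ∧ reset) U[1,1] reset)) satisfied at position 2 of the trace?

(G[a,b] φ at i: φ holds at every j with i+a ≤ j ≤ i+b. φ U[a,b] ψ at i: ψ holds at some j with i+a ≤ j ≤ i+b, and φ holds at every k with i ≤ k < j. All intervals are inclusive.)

Check (¬alarm → ((¬warn ∧ reset) U[1,1] reset)) at every j in [3,3]:
  j=3: antecedent false → ✓
All positions satisfy it → formula holds.

Holds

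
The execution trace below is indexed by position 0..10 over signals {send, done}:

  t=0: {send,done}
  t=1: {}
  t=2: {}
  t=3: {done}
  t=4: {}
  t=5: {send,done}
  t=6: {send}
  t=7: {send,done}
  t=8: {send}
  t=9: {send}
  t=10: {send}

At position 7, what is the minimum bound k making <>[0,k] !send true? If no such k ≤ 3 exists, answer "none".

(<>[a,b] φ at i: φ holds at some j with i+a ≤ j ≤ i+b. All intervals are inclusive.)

Scan j = 7,8,… for !send:
  j=7: fails
  j=8: fails
  j=9: fails
  j=10: fails
No j in [7,10] satisfies it → none.

none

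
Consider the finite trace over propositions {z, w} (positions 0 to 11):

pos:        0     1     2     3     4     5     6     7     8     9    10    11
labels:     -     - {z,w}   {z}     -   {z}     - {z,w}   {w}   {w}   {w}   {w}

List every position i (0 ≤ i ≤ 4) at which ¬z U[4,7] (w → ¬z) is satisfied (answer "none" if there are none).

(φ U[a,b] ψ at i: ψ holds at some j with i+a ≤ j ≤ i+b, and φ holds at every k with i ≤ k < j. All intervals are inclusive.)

Evaluate at each i in [0,4]:
  i=0: ✗ (lhs fails at k=2 before rhs at j=4)
  i=1: ✗ (lhs fails at k=2 before rhs at j=5)
  i=2: ✗ (lhs fails at k=2 before rhs at j=6)
  i=3: ✗ (lhs fails at k=3 before rhs at j=8)
  i=4: ✗ (lhs fails at k=5 before rhs at j=8)

none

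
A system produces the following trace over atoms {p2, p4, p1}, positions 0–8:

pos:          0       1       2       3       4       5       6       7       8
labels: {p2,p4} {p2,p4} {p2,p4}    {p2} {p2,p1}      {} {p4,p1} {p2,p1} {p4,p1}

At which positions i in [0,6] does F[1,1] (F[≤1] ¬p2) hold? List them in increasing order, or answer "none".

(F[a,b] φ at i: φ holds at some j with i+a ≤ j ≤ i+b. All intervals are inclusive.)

Evaluate at each i in [0,6]:
  i=0: ✗ (none in [1,1])
  i=1: ✗ (none in [2,2])
  i=2: ✗ (none in [3,3])
  i=3: ✓ (witness j=4)
  i=4: ✓ (witness j=5)
  i=5: ✓ (witness j=6)
  i=6: ✓ (witness j=7)

3, 4, 5, 6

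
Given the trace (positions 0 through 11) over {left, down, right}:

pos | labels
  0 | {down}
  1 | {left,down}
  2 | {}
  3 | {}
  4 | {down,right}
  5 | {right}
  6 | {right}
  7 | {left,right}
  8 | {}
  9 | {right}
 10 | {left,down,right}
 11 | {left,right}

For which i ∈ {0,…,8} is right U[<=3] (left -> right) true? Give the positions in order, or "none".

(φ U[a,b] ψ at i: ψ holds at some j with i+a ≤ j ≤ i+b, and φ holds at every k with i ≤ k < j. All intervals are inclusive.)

Evaluate at each i in [0,8]:
  i=0: ✓ (rhs at j=0)
  i=1: ✗ (lhs fails at k=1 before rhs at j=2)
  i=2: ✓ (rhs at j=2)
  i=3: ✓ (rhs at j=3)
  i=4: ✓ (rhs at j=4)
  i=5: ✓ (rhs at j=5)
  i=6: ✓ (rhs at j=6)
  i=7: ✓ (rhs at j=7)
  i=8: ✓ (rhs at j=8)

0, 2, 3, 4, 5, 6, 7, 8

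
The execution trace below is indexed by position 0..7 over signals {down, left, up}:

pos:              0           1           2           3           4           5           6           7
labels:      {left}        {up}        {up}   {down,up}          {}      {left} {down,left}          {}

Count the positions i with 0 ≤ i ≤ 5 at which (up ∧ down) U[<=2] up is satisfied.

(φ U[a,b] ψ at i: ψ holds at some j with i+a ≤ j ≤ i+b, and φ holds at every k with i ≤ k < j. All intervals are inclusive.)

Evaluate at each i in [0,5]:
  i=0: ✗ (lhs fails at k=0 before rhs at j=1)
  i=1: ✓ (rhs at j=1)
  i=2: ✓ (rhs at j=2)
  i=3: ✓ (rhs at j=3)
  i=4: ✗ (no rhs in [4,6])
  i=5: ✗ (no rhs in [5,7])
Positions where it holds: {1, 2, 3} → 3.

3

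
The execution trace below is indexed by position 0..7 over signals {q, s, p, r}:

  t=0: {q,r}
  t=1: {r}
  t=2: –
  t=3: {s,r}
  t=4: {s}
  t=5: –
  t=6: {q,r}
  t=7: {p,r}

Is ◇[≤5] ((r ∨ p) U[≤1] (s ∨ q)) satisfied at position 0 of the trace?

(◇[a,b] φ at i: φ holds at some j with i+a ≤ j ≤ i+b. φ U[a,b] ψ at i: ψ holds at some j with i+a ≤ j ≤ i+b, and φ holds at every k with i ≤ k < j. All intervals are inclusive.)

Holds

Check ((r ∨ p) U[≤1] (s ∨ q)) at each j in [0,5]:
  j=0: holds
  j=1: fails
  j=2: fails
  j=3: holds
  j=4: holds
  j=5: fails
Found at j=0 → formula holds.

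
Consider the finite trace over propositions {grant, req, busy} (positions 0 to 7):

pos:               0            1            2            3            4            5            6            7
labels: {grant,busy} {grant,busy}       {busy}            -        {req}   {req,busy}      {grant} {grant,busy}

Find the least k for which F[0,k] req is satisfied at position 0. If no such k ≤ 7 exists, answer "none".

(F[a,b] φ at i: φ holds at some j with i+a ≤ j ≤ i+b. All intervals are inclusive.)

4

Scan j = 0,1,… for req:
  j=0: fails
  j=1: fails
  j=2: fails
  j=3: fails
  j=4: holds
First hit at j=4, so smallest k = 4-0 = 4.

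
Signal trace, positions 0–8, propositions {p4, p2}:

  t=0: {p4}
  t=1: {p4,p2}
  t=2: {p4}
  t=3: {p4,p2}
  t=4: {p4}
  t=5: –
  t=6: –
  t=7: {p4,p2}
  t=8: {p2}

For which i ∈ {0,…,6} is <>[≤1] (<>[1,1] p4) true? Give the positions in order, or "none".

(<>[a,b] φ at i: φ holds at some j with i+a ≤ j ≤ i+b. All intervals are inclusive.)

Evaluate at each i in [0,6]:
  i=0: ✓ (witness j=0)
  i=1: ✓ (witness j=1)
  i=2: ✓ (witness j=2)
  i=3: ✓ (witness j=3)
  i=4: ✗ (none in [4,5])
  i=5: ✓ (witness j=6)
  i=6: ✓ (witness j=6)

0, 1, 2, 3, 5, 6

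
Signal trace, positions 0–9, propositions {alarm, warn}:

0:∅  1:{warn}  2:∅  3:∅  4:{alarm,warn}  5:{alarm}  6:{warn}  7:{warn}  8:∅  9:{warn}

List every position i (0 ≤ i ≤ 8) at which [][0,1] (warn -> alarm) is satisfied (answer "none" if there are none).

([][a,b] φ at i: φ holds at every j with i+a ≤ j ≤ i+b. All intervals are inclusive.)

Evaluate at each i in [0,8]:
  i=0: ✗ (fails at j=1)
  i=1: ✗ (fails at j=1)
  i=2: ✓ (all of [2,3])
  i=3: ✓ (all of [3,4])
  i=4: ✓ (all of [4,5])
  i=5: ✗ (fails at j=6)
  i=6: ✗ (fails at j=6)
  i=7: ✗ (fails at j=7)
  i=8: ✗ (fails at j=9)

2, 3, 4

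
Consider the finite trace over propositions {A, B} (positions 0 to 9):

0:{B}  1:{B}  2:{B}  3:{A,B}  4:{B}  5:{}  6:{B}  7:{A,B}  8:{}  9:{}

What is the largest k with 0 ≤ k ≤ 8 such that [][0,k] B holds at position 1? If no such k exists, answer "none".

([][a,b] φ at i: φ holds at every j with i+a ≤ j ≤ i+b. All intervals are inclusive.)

B must hold from j=1 onward; find where it first fails.
  j=1: holds
  j=2: holds
  j=3: holds
  j=4: holds
  j=5: fails
Holds on [1,4], so largest k = 3.

3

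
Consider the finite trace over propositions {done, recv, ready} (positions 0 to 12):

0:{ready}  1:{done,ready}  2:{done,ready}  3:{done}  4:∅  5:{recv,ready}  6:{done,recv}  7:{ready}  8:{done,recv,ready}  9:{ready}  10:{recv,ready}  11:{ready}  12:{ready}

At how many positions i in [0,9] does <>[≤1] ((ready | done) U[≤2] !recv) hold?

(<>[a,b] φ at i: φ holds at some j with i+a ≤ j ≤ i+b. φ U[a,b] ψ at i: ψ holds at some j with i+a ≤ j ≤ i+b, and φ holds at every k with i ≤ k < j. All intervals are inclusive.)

Evaluate at each i in [0,9]:
  i=0: ✓ (witness j=0)
  i=1: ✓ (witness j=1)
  i=2: ✓ (witness j=2)
  i=3: ✓ (witness j=3)
  i=4: ✓ (witness j=4)
  i=5: ✓ (witness j=5)
  i=6: ✓ (witness j=6)
  i=7: ✓ (witness j=7)
  i=8: ✓ (witness j=8)
  i=9: ✓ (witness j=9)
Positions where it holds: {0, 1, 2, 3, 4, 5, 6, 7, 8, 9} → 10.

10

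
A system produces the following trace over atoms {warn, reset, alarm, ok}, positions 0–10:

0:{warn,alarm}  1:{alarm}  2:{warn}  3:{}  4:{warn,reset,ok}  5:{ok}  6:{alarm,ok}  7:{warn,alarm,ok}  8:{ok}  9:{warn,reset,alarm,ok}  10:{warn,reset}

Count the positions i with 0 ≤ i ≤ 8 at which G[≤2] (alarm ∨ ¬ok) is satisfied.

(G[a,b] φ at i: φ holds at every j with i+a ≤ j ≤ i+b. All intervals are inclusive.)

Evaluate at each i in [0,8]:
  i=0: ✓ (all of [0,2])
  i=1: ✓ (all of [1,3])
  i=2: ✗ (fails at j=4)
  i=3: ✗ (fails at j=4)
  i=4: ✗ (fails at j=4)
  i=5: ✗ (fails at j=5)
  i=6: ✗ (fails at j=8)
  i=7: ✗ (fails at j=8)
  i=8: ✗ (fails at j=8)
Positions where it holds: {0, 1} → 2.

2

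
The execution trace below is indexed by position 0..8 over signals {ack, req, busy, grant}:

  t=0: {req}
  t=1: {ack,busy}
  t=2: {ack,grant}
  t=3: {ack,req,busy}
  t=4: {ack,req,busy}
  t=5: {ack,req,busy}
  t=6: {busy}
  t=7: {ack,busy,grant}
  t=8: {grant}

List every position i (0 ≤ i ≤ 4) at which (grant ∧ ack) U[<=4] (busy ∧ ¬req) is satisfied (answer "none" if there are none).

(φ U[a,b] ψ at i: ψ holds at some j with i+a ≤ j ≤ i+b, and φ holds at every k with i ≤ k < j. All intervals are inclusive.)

1

Evaluate at each i in [0,4]:
  i=0: ✗ (lhs fails at k=0 before rhs at j=1)
  i=1: ✓ (rhs at j=1)
  i=2: ✗ (lhs fails at k=3 before rhs at j=6)
  i=3: ✗ (lhs fails at k=3 before rhs at j=6)
  i=4: ✗ (lhs fails at k=4 before rhs at j=6)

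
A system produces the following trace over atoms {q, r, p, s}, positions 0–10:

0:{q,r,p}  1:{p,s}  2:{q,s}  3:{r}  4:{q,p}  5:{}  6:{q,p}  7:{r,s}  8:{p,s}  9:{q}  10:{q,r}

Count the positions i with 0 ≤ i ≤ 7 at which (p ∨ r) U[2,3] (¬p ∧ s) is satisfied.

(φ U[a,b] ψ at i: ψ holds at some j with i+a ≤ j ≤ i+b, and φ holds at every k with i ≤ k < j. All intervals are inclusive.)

1

Evaluate at each i in [0,7]:
  i=0: ✓ (rhs at j=2; lhs holds on [0,1])
  i=1: ✗ (no rhs in [3,4])
  i=2: ✗ (no rhs in [4,5])
  i=3: ✗ (no rhs in [5,6])
  i=4: ✗ (lhs fails at k=5 before rhs at j=7)
  i=5: ✗ (lhs fails at k=5 before rhs at j=7)
  i=6: ✗ (no rhs in [8,9])
  i=7: ✗ (no rhs in [9,10])
Positions where it holds: {0} → 1.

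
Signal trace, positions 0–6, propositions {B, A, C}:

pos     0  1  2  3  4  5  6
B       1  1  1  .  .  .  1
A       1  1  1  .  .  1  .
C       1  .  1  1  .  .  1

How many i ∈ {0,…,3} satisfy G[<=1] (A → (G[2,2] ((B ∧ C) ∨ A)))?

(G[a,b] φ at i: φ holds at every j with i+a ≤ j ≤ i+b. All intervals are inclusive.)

1

Evaluate at each i in [0,3]:
  i=0: ✗ (fails at j=1)
  i=1: ✗ (fails at j=1)
  i=2: ✗ (fails at j=2)
  i=3: ✓ (all of [3,4])
Positions where it holds: {3} → 1.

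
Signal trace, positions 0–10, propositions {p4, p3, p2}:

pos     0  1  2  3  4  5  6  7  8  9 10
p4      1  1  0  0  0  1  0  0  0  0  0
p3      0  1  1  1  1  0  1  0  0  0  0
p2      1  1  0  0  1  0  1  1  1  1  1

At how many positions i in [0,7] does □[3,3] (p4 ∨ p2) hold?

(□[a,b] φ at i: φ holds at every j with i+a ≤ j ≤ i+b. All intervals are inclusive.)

Evaluate at each i in [0,7]:
  i=0: ✗ (fails at j=3)
  i=1: ✓ (all of [4,4])
  i=2: ✓ (all of [5,5])
  i=3: ✓ (all of [6,6])
  i=4: ✓ (all of [7,7])
  i=5: ✓ (all of [8,8])
  i=6: ✓ (all of [9,9])
  i=7: ✓ (all of [10,10])
Positions where it holds: {1, 2, 3, 4, 5, 6, 7} → 7.

7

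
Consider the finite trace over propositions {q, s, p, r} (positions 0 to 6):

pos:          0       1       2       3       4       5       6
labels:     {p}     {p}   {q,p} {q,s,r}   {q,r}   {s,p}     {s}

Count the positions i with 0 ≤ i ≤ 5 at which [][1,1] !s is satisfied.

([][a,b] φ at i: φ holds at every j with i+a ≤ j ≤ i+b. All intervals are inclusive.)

3

Evaluate at each i in [0,5]:
  i=0: ✓ (all of [1,1])
  i=1: ✓ (all of [2,2])
  i=2: ✗ (fails at j=3)
  i=3: ✓ (all of [4,4])
  i=4: ✗ (fails at j=5)
  i=5: ✗ (fails at j=6)
Positions where it holds: {0, 1, 3} → 3.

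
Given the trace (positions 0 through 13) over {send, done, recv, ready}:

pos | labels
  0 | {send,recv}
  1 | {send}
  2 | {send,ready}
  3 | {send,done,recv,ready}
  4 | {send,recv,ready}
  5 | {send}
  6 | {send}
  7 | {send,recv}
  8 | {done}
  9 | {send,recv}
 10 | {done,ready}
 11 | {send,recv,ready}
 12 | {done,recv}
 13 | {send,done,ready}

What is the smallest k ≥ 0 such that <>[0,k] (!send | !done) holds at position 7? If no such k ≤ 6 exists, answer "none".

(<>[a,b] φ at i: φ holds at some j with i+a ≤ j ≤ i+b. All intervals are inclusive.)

Scan j = 7,8,… for (!send | !done):
  j=7: holds
First hit at j=7, so smallest k = 7-7 = 0.

0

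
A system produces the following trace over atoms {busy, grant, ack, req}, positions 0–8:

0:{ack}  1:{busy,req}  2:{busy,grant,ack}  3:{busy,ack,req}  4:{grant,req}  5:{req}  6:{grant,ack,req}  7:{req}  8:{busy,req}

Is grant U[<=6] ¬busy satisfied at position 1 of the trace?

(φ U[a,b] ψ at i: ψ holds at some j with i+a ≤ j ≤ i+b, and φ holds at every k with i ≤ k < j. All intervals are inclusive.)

No

Need some j in [1,7] with ¬busy, and grant at every k in [1,j-1].
  j=1: ¬busy false.
  j=2: ¬busy false.
  j=3: ¬busy false.
  j=4: ¬busy holds, but grant fails at k=1 → not this j.
  j=5: ¬busy holds, but grant fails at k=1 → not this j.
  j=6: ¬busy holds, but grant fails at k=1 → not this j.
  j=7: ¬busy holds, but grant fails at k=1 → not this j.
No j in the window works → until fails.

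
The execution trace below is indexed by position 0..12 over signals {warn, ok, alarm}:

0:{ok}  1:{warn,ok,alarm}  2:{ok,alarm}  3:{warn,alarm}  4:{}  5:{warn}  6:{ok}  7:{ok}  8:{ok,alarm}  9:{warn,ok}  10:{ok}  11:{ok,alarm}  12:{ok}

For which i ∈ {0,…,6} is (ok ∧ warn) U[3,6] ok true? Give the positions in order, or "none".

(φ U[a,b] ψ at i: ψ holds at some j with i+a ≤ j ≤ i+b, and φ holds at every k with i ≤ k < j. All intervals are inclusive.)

none

Evaluate at each i in [0,6]:
  i=0: ✗ (lhs fails at k=0 before rhs at j=6)
  i=1: ✗ (lhs fails at k=2 before rhs at j=6)
  i=2: ✗ (lhs fails at k=2 before rhs at j=6)
  i=3: ✗ (lhs fails at k=3 before rhs at j=6)
  i=4: ✗ (lhs fails at k=4 before rhs at j=7)
  i=5: ✗ (lhs fails at k=5 before rhs at j=8)
  i=6: ✗ (lhs fails at k=6 before rhs at j=9)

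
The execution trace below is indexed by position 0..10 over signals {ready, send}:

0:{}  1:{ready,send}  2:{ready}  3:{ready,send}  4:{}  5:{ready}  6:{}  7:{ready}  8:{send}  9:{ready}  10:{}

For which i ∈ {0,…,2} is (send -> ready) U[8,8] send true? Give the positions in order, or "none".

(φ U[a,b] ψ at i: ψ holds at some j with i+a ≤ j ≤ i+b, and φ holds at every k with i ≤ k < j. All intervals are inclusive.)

0

Evaluate at each i in [0,2]:
  i=0: ✓ (rhs at j=8; lhs holds on [0,7])
  i=1: ✗ (no rhs in [9,9])
  i=2: ✗ (no rhs in [10,10])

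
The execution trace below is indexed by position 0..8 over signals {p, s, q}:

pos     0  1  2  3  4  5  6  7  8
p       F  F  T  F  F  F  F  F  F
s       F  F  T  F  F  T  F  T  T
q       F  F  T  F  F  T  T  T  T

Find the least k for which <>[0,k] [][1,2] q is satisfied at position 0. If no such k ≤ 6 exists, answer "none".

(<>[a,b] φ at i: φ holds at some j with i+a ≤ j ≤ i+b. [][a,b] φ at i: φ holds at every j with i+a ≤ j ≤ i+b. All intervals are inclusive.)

4

Scan j = 0,1,… for [][1,2] q:
  j=0: fails
  j=1: fails
  j=2: fails
  j=3: fails
  j=4: holds
First hit at j=4, so smallest k = 4-0 = 4.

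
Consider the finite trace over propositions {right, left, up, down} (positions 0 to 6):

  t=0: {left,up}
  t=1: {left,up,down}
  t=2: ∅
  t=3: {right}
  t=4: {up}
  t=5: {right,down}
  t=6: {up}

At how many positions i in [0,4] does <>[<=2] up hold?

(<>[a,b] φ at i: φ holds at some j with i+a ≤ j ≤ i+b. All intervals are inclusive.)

Evaluate at each i in [0,4]:
  i=0: ✓ (witness j=0)
  i=1: ✓ (witness j=1)
  i=2: ✓ (witness j=4)
  i=3: ✓ (witness j=4)
  i=4: ✓ (witness j=4)
Positions where it holds: {0, 1, 2, 3, 4} → 5.

5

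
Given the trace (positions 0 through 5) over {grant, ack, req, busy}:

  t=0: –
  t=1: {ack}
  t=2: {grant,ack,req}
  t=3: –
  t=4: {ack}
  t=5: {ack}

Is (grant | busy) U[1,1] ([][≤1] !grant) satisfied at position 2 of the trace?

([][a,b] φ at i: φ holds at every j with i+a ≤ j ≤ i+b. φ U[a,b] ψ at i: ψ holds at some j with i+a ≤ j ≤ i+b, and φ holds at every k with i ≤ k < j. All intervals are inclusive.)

Need some j in [3,3] with [][≤1] !grant, and (grant | busy) at every k in [2,j-1].
  j=3: [][≤1] !grant holds; (grant | busy) holds at every k in [2,2] → satisfied.

Holds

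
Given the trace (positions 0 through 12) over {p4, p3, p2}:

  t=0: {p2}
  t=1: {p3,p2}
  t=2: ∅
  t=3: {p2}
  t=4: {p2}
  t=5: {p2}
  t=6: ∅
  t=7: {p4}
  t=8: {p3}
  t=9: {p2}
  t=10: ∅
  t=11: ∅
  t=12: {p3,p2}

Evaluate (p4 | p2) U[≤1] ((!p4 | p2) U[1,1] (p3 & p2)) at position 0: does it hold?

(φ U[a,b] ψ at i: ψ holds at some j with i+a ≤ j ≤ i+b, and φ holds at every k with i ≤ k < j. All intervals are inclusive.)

Yes

Need some j in [0,1] with ((!p4 | p2) U[1,1] (p3 & p2)), and (p4 | p2) at every k in [0,j-1].
  j=0: ((!p4 | p2) U[1,1] (p3 & p2)) holds; no prefix to check → satisfied.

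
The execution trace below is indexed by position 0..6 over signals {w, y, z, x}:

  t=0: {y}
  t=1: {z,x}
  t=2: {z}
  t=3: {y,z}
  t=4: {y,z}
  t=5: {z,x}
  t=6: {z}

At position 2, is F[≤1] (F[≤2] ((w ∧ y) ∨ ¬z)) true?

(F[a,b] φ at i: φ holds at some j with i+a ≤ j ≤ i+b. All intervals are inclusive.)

Check F[≤2] ((w ∧ y) ∨ ¬z) at each j in [2,3]:
  j=2: fails (none in [2,4])
  j=3: fails (none in [3,5])
No position in the window satisfies it → formula fails.

No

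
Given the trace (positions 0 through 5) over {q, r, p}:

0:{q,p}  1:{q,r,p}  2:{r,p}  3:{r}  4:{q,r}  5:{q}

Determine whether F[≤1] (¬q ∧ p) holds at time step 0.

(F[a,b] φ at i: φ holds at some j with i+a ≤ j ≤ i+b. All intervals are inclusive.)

Does not hold

Check (¬q ∧ p) at each j in [0,1]:
  j=0: false
  j=1: false
No position in the window satisfies it → formula fails.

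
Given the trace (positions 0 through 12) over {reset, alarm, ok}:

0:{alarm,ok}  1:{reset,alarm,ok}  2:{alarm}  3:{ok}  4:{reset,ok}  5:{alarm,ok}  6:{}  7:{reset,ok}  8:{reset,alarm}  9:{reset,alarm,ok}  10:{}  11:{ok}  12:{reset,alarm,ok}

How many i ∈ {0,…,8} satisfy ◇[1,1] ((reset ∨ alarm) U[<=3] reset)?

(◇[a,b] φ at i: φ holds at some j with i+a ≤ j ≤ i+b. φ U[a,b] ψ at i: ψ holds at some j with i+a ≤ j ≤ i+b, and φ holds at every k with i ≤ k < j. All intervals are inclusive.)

Evaluate at each i in [0,8]:
  i=0: ✓ (witness j=1)
  i=1: ✗ (none in [2,2])
  i=2: ✗ (none in [3,3])
  i=3: ✓ (witness j=4)
  i=4: ✗ (none in [5,5])
  i=5: ✗ (none in [6,6])
  i=6: ✓ (witness j=7)
  i=7: ✓ (witness j=8)
  i=8: ✓ (witness j=9)
Positions where it holds: {0, 3, 6, 7, 8} → 5.

5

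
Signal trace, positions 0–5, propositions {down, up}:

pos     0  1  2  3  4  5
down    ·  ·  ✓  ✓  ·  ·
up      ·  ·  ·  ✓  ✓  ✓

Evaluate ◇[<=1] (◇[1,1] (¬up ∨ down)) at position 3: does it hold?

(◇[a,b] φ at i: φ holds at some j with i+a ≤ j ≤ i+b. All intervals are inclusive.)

No

Check ◇[1,1] (¬up ∨ down) at each j in [3,4]:
  j=3: fails (none in [4,4])
  j=4: fails (none in [5,5])
No position in the window satisfies it → formula fails.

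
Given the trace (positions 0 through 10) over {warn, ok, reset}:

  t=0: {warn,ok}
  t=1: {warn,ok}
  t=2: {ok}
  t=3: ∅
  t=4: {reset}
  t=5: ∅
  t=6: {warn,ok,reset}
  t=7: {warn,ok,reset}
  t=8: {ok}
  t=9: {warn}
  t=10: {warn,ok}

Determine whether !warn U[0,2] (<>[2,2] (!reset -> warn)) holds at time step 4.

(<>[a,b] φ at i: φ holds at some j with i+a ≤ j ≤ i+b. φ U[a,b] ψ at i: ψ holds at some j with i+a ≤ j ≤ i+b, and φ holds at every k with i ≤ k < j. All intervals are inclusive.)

True

Need some j in [4,6] with <>[2,2] (!reset -> warn), and !warn at every k in [4,j-1].
  j=4: <>[2,2] (!reset -> warn) holds; no prefix to check → satisfied.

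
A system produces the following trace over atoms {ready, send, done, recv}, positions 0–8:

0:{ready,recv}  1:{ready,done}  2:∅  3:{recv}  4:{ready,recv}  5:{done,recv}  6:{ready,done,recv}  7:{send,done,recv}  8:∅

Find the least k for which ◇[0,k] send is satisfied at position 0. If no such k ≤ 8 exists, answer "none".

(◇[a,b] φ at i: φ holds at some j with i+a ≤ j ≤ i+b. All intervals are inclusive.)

Scan j = 0,1,… for send:
  j=0: fails
  j=1: fails
  j=2: fails
  j=3: fails
  j=4: fails
  j=5: fails
  j=6: fails
  j=7: holds
First hit at j=7, so smallest k = 7-0 = 7.

7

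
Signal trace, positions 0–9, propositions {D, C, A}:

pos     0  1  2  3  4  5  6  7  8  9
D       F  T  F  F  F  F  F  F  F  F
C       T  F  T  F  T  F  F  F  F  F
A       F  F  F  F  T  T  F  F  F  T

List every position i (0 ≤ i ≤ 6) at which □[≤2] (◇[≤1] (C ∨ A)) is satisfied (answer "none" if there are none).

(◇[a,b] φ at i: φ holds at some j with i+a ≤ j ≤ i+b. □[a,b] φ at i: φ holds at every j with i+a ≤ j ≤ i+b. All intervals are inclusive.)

0, 1, 2, 3

Evaluate at each i in [0,6]:
  i=0: ✓ (all of [0,2])
  i=1: ✓ (all of [1,3])
  i=2: ✓ (all of [2,4])
  i=3: ✓ (all of [3,5])
  i=4: ✗ (fails at j=6)
  i=5: ✗ (fails at j=6)
  i=6: ✗ (fails at j=6)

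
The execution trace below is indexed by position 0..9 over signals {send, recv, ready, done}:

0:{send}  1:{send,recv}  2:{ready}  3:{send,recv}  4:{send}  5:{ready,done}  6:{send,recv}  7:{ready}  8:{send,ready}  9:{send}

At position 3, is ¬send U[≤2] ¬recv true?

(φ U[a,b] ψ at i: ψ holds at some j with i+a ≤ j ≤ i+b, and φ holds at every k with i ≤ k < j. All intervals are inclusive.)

False

Need some j in [3,5] with ¬recv, and ¬send at every k in [3,j-1].
  j=3: ¬recv false.
  j=4: ¬recv holds, but ¬send fails at k=3 → not this j.
  j=5: ¬recv holds, but ¬send fails at k=3 → not this j.
No j in the window works → until fails.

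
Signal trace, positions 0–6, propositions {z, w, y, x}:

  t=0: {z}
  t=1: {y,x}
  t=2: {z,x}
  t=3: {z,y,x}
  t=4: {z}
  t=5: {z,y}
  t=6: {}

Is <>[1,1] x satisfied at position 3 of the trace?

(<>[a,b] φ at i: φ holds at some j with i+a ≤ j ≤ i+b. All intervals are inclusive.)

Check x at each j in [4,4]:
  j=4: false
No position in the window satisfies it → formula fails.

Does not hold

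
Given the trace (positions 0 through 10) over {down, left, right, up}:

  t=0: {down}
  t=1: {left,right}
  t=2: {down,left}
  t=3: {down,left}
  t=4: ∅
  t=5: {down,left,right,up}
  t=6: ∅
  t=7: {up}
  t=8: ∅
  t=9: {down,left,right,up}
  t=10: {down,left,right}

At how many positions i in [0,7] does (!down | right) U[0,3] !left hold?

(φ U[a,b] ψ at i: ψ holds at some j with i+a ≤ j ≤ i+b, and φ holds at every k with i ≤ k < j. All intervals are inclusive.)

5

Evaluate at each i in [0,7]:
  i=0: ✓ (rhs at j=0)
  i=1: ✗ (lhs fails at k=2 before rhs at j=4)
  i=2: ✗ (lhs fails at k=2 before rhs at j=4)
  i=3: ✗ (lhs fails at k=3 before rhs at j=4)
  i=4: ✓ (rhs at j=4)
  i=5: ✓ (rhs at j=6; lhs holds on [5,5])
  i=6: ✓ (rhs at j=6)
  i=7: ✓ (rhs at j=7)
Positions where it holds: {0, 4, 5, 6, 7} → 5.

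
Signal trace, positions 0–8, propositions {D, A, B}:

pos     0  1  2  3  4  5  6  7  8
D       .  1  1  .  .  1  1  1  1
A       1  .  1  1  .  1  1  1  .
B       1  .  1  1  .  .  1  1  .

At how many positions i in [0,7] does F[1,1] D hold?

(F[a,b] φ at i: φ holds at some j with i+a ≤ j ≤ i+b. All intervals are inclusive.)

6

Evaluate at each i in [0,7]:
  i=0: ✓ (witness j=1)
  i=1: ✓ (witness j=2)
  i=2: ✗ (none in [3,3])
  i=3: ✗ (none in [4,4])
  i=4: ✓ (witness j=5)
  i=5: ✓ (witness j=6)
  i=6: ✓ (witness j=7)
  i=7: ✓ (witness j=8)
Positions where it holds: {0, 1, 4, 5, 6, 7} → 6.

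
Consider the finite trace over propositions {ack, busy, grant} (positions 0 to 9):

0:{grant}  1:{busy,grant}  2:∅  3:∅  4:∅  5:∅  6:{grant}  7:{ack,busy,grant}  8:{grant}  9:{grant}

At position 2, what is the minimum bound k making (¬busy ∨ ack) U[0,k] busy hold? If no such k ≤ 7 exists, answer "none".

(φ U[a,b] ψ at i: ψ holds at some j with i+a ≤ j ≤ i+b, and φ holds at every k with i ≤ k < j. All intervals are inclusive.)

Need earliest j ≥ 2 with busy, and (¬busy ∨ ack) at every k in [2,j-1].
  j=2: rhs fails.
  j=3: rhs fails.
  j=4: rhs fails.
  j=5: rhs fails.
  j=6: rhs fails.
  j=7: rhs holds; lhs holds on [2,6]. k = 5.

5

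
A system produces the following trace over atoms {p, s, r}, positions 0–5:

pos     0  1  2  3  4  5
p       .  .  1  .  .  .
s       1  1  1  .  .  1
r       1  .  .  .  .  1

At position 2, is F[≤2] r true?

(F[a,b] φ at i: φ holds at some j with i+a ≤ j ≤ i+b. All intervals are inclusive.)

Does not hold

Check r at each j in [2,4]:
  j=2: false
  j=3: false
  j=4: false
No position in the window satisfies it → formula fails.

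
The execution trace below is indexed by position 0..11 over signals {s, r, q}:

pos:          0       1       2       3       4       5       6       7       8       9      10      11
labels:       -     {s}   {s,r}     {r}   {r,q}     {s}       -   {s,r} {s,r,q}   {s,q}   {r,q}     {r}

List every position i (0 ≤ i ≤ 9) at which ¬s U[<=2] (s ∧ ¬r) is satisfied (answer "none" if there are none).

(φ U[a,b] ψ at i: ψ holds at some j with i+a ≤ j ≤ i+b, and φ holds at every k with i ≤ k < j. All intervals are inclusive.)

0, 1, 3, 4, 5, 9

Evaluate at each i in [0,9]:
  i=0: ✓ (rhs at j=1; lhs holds on [0,0])
  i=1: ✓ (rhs at j=1)
  i=2: ✗ (no rhs in [2,4])
  i=3: ✓ (rhs at j=5; lhs holds on [3,4])
  i=4: ✓ (rhs at j=5; lhs holds on [4,4])
  i=5: ✓ (rhs at j=5)
  i=6: ✗ (no rhs in [6,8])
  i=7: ✗ (lhs fails at k=7 before rhs at j=9)
  i=8: ✗ (lhs fails at k=8 before rhs at j=9)
  i=9: ✓ (rhs at j=9)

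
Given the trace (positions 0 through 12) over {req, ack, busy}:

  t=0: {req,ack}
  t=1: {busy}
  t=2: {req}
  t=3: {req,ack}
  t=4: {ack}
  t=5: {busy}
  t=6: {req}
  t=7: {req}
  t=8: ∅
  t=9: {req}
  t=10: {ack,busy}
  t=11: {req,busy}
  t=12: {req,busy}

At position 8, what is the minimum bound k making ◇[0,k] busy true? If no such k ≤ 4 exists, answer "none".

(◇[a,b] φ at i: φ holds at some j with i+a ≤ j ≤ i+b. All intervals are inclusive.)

Scan j = 8,9,… for busy:
  j=8: fails
  j=9: fails
  j=10: holds
First hit at j=10, so smallest k = 10-8 = 2.

2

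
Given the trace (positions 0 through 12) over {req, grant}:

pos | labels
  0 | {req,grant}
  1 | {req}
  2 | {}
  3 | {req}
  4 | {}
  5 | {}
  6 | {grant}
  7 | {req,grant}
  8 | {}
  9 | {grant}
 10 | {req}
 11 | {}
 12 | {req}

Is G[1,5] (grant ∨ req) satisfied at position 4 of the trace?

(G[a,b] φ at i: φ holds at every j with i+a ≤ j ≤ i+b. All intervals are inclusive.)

False

Check (grant ∨ req) at every j in [5,9]:
  j=5: false
  j=6: true
  j=7: true
  j=8: false
  j=9: true
Fails at j=5 → formula fails.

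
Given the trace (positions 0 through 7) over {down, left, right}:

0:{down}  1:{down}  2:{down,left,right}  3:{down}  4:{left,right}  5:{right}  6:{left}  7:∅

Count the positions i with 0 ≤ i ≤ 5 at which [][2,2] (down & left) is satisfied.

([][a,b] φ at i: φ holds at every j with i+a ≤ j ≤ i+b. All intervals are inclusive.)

1

Evaluate at each i in [0,5]:
  i=0: ✓ (all of [2,2])
  i=1: ✗ (fails at j=3)
  i=2: ✗ (fails at j=4)
  i=3: ✗ (fails at j=5)
  i=4: ✗ (fails at j=6)
  i=5: ✗ (fails at j=7)
Positions where it holds: {0} → 1.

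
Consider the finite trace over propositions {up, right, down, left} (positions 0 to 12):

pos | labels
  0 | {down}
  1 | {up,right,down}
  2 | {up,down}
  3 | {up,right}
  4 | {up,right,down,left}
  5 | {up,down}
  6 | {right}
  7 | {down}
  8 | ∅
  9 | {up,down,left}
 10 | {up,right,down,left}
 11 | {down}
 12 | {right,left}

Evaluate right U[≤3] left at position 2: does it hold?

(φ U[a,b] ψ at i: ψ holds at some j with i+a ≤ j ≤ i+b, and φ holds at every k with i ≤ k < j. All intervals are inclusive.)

Need some j in [2,5] with left, and right at every k in [2,j-1].
  j=2: left false.
  j=3: left false.
  j=4: left holds, but right fails at k=2 → not this j.
  j=5: left false.
No j in the window works → until fails.

False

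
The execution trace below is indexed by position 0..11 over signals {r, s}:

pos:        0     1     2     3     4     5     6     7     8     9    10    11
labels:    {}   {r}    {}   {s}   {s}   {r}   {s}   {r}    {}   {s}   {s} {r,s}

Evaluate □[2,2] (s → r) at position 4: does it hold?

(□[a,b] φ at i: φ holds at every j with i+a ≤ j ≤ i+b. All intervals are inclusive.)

False

Check (s → r) at every j in [6,6]:
  j=6: antecedent true; consequent false → ✗
Fails at j=6 → formula fails.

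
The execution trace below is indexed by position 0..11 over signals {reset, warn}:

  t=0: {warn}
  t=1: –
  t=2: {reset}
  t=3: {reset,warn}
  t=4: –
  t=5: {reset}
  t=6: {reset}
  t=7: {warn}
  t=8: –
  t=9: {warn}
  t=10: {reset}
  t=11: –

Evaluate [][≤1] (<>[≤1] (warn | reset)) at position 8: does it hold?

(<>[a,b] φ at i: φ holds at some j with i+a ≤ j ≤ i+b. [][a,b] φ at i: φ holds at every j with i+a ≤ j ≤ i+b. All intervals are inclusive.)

Yes

Check <>[≤1] (warn | reset) at every j in [8,9]:
  j=8: holds (witness at 9)
  j=9: holds (witness at 9)
All positions satisfy it → formula holds.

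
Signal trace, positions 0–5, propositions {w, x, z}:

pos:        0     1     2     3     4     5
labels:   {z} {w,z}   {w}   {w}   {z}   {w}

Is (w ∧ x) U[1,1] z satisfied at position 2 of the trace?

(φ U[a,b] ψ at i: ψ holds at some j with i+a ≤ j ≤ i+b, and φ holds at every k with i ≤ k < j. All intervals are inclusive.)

Need some j in [3,3] with z, and (w ∧ x) at every k in [2,j-1].
  j=3: z false.
No j in the window works → until fails.

Does not hold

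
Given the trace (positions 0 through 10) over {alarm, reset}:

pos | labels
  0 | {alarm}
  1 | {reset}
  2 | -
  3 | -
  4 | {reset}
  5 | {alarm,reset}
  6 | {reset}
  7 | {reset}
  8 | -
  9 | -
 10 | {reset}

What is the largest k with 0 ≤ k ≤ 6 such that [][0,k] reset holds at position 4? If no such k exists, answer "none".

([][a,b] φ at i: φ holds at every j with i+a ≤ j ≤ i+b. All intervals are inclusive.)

3

reset must hold from j=4 onward; find where it first fails.
  j=4: holds
  j=5: holds
  j=6: holds
  j=7: holds
  j=8: fails
Holds on [4,7], so largest k = 3.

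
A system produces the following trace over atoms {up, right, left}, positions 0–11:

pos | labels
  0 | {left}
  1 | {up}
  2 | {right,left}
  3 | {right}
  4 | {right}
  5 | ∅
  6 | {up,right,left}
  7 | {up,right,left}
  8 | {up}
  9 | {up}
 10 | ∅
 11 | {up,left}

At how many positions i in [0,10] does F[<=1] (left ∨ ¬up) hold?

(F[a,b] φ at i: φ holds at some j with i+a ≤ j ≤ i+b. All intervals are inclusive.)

10

Evaluate at each i in [0,10]:
  i=0: ✓ (witness j=0)
  i=1: ✓ (witness j=2)
  i=2: ✓ (witness j=2)
  i=3: ✓ (witness j=3)
  i=4: ✓ (witness j=4)
  i=5: ✓ (witness j=5)
  i=6: ✓ (witness j=6)
  i=7: ✓ (witness j=7)
  i=8: ✗ (none in [8,9])
  i=9: ✓ (witness j=10)
  i=10: ✓ (witness j=10)
Positions where it holds: {0, 1, 2, 3, 4, 5, 6, 7, 9, 10} → 10.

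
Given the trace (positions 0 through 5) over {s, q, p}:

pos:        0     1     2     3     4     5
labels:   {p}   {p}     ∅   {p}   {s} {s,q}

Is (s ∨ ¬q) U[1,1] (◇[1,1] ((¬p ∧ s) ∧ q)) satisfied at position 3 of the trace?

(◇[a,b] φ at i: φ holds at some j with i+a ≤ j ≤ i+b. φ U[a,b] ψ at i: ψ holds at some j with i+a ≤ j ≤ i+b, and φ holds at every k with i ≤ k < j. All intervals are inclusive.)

True

Need some j in [4,4] with ◇[1,1] ((¬p ∧ s) ∧ q), and (s ∨ ¬q) at every k in [3,j-1].
  j=4: ◇[1,1] ((¬p ∧ s) ∧ q) holds; (s ∨ ¬q) holds at every k in [3,3] → satisfied.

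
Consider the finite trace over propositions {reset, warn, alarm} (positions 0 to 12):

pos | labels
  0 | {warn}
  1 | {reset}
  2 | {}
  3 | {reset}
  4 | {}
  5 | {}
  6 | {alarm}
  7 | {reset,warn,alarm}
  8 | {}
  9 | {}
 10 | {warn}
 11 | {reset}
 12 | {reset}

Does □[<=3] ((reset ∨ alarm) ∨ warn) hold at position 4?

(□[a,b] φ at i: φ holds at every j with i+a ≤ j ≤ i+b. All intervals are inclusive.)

No

Check ((reset ∨ alarm) ∨ warn) at every j in [4,7]:
  j=4: false
  j=5: false
  j=6: true
  j=7: true
Fails at j=4 → formula fails.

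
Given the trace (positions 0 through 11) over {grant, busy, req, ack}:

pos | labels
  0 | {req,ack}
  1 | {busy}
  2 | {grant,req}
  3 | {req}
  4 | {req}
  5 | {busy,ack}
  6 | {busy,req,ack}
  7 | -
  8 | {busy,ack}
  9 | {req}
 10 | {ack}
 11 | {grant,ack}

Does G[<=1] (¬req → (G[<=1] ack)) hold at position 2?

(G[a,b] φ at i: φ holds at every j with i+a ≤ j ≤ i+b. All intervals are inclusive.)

Check (¬req → (G[<=1] ack)) at every j in [2,3]:
  j=2: antecedent false → ✓
  j=3: antecedent false → ✓
All positions satisfy it → formula holds.

True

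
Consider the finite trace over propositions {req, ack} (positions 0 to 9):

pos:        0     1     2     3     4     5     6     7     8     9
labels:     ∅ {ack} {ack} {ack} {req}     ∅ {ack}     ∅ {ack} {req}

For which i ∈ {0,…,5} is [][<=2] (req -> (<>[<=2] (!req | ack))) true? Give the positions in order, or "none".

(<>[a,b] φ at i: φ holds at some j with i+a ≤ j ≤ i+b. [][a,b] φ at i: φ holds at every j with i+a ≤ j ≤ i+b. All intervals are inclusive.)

0, 1, 2, 3, 4, 5

Evaluate at each i in [0,5]:
  i=0: ✓ (all of [0,2])
  i=1: ✓ (all of [1,3])
  i=2: ✓ (all of [2,4])
  i=3: ✓ (all of [3,5])
  i=4: ✓ (all of [4,6])
  i=5: ✓ (all of [5,7])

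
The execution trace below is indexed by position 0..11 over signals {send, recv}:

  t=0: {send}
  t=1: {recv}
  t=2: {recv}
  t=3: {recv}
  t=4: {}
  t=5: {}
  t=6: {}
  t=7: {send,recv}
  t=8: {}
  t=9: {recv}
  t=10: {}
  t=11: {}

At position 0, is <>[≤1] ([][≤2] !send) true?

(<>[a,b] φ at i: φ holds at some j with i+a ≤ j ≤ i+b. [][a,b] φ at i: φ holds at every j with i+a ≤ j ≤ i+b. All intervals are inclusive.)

Check [][≤2] !send at each j in [0,1]:
  j=0: fails at 0
  j=1: holds on [1,3]
Found at j=1 → formula holds.

Yes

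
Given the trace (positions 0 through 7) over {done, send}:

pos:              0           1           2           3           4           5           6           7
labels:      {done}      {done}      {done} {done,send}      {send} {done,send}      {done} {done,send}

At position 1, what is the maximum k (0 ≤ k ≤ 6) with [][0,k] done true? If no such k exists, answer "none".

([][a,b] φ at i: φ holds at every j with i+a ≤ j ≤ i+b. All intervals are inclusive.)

done must hold from j=1 onward; find where it first fails.
  j=1: holds
  j=2: holds
  j=3: holds
  j=4: fails
Holds on [1,3], so largest k = 2.

2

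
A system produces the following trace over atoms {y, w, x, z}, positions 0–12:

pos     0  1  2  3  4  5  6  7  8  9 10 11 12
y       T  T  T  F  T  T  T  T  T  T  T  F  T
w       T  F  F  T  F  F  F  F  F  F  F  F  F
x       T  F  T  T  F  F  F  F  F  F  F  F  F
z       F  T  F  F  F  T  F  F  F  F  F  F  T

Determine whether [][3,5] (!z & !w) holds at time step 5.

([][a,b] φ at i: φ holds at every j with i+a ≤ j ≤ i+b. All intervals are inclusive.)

Check (!z & !w) at every j in [8,10]:
  j=8: true
  j=9: true
  j=10: true
All positions satisfy it → formula holds.

Yes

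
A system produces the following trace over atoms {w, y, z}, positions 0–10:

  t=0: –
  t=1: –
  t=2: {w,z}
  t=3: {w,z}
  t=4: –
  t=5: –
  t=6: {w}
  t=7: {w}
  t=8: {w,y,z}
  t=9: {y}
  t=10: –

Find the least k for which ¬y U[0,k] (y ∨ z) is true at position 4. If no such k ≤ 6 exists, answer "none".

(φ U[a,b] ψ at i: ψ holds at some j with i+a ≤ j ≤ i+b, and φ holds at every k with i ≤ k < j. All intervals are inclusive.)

4

Need earliest j ≥ 4 with (y ∨ z), and ¬y at every k in [4,j-1].
  j=4: rhs fails.
  j=5: rhs fails.
  j=6: rhs fails.
  j=7: rhs fails.
  j=8: rhs holds; lhs holds on [4,7]. k = 4.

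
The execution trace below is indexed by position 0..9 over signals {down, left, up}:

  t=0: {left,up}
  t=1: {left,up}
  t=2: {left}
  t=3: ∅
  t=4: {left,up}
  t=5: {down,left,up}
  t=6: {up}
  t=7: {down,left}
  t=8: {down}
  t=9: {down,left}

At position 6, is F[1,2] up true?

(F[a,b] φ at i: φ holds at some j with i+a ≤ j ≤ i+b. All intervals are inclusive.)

Check up at each j in [7,8]:
  j=7: false
  j=8: false
No position in the window satisfies it → formula fails.

False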